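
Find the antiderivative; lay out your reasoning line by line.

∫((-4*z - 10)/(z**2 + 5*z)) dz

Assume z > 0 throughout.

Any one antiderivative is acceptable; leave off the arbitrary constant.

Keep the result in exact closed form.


Step 1. Decompose ∫((-4*z - 10)/(z**2 + 5*z)) dz by partial fractions, (-4*z - 10)/(z**2 + 5*z) = -2/(z + 5) - 2/z: now ∫(-2/z) dz + ∫(-2/(z + 5)) dz.
Step 2. Evaluate the standard form [assuming z > 0]: now -2*log(z) + ∫(-2/(z + 5)) dz.
Step 3. Evaluate the standard form [assuming z > -5]: now -2*log(z) - 2*log(z + 5).
Answer: -2*log(z) - 2*log(z + 5).


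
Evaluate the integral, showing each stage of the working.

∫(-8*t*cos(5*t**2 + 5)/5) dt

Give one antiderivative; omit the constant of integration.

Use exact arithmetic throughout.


Step 1. Substitute u = t**2 + 1, turning ∫(-8*t*cos(5*t**2 + 5)/5) dt into ∫(-4*cos(5*u)/5) du: now ∫(-4*cos(5*u)/5) du.
Step 2. Evaluate the standard form: now -4*sin(5*u)/25.
Step 3. Substitute back u = t**2 + 1: now -4*sin(5*t**2 + 5)/25.
Answer: -4*sin(5*t**2 + 5)/25.


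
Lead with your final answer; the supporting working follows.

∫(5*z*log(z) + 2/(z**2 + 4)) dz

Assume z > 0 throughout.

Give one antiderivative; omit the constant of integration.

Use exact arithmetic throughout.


The answer is 5*z**2*log(z)/2 - 5*z**2/4 + atan(z/2).
Step 1. Rewrite: now ∫(5*z*log(z)) dz + ∫(2/(z**2 + 4)) dz.
Step 2. Evaluate the standard form: now atan(z/2) + ∫(5*z*log(z)) dz.
Step 3. Integrate ∫(5*z*log(z)) dz by parts with u = log(z), dv = (5*z) dz, so v = 5*z**2/2 [assuming z > 0]: now 5*z**2*log(z)/2 + atan(z/2) + ∫(-5*z/2) dz.
Step 4. Evaluate the standard form: now 5*z**2*log(z)/2 - 5*z**2/4 + atan(z/2).
Answer: 5*z**2*log(z)/2 - 5*z**2/4 + atan(z/2).


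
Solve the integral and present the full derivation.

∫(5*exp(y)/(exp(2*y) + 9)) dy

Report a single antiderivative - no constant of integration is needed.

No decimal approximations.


Step 1. Substitute u = exp(y), turning ∫(5*exp(y)/(exp(2*y) + 9)) dy into ∫(5/(u**2 + 9)) du: now ∫(5/(u**2 + 9)) du.
Step 2. Evaluate the standard form: now 5*atan(u/3)/3.
Step 3. Substitute back u = exp(y): now 5*atan(exp(y)/3)/3.
Answer: 5*atan(exp(y)/3)/3.


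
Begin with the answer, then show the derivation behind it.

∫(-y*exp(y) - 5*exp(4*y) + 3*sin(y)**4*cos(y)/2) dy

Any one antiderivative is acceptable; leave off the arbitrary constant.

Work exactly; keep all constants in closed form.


The answer is -y*exp(y) - 5*exp(4*y)/4 + exp(y) + 3*sin(y)**5/10.
Step 1. Rewrite: now ∫(-y*exp(y)) dy + ∫(3*sin(y)**4*cos(y)/2) dy + ∫(-5*exp(4*y)) dy.
Step 2. Evaluate the standard form: now -5*exp(4*y)/4 + ∫(-y*exp(y)) dy + ∫(3*sin(y)**4*cos(y)/2) dy.
Step 3. Substitute u = sin(y), turning ∫(3*sin(y)**4*cos(y)/2) dy into ∫(3*u**4/2) du: now -5*exp(4*y)/4 + ∫(3*u**4/2) du + ∫(-y*exp(y)) dy.
Step 4. Evaluate the standard form: now 3*u**5/10 - 5*exp(4*y)/4 + ∫(-y*exp(y)) dy.
Step 5. Substitute back u = sin(y): now -5*exp(4*y)/4 + 3*sin(y)**5/10 + ∫(-y*exp(y)) dy.
Step 6. Integrate ∫(-y*exp(y)) dy by parts with u = y, dv = (-exp(y)) dy, so v = -exp(y): now -y*exp(y) - 5*exp(4*y)/4 + 3*sin(y)**5/10 + ∫(exp(y)) dy.
Step 7. Evaluate the standard form: now -y*exp(y) - 5*exp(4*y)/4 + exp(y) + 3*sin(y)**5/10.
Answer: -y*exp(y) - 5*exp(4*y)/4 + exp(y) + 3*sin(y)**5/10.


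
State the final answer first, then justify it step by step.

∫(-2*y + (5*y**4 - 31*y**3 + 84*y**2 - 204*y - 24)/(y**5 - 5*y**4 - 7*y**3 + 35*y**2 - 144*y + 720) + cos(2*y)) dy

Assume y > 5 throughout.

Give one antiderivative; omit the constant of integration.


The answer is -y**2 + log(y - 5) + log(y - 4) + 3*log(y + 4) + sin(2*y)/2 - atan(y/3).
Step 1. Rewrite: now ∫(-2*y) dy + ∫((5*y**4 - 31*y**3 + 84*y**2 - 204*y - 24)/(y**5 - 5*y**4 - 7*y**3 + 35*y**2 - 144*y + 720)) dy + ∫(cos(2*y)) dy.
Step 2. Decompose ∫((5*y**4 - 31*y**3 + 84*y**2 - 204*y - 24)/(y**5 - 5*y**4 - 7*y**3 + 35*y**2 - 144*y + 720)) dy by partial fractions, (5*y**4 - 31*y**3 + 84*y**2 - 204*y - 24)/(y**5 - 5*y**4 - 7*y**3 + 35*y**2 - 144*y + 720) = -3/(y**2 + 9) + 3/(y + 4) + 1/(y - 4) + 1/(y - 5): now ∫(-2*y) dy + ∫(1/(y - 5)) dy + ∫(1/(y - 4)) dy + ∫(3/(y + 4)) dy + ∫(-3/(y**2 + 9)) dy + ∫(cos(2*y)) dy.
Step 3. Evaluate the standard form [assuming y > 4]: now log(y - 4) + ∫(-2*y) dy + ∫(1/(y - 5)) dy + ∫(3/(y + 4)) dy + ∫(-3/(y**2 + 9)) dy + ∫(cos(2*y)) dy.
Step 4. Evaluate the standard form [assuming y > 5]: now log(y - 5) + log(y - 4) + ∫(-2*y) dy + ∫(3/(y + 4)) dy + ∫(-3/(y**2 + 9)) dy + ∫(cos(2*y)) dy.
Step 5. Evaluate the standard form [assuming y > -4]: now log(y - 5) + log(y - 4) + 3*log(y + 4) + ∫(-2*y) dy + ∫(-3/(y**2 + 9)) dy + ∫(cos(2*y)) dy.
Step 6. Evaluate the standard form: now log(y - 5) + log(y - 4) + 3*log(y + 4) - atan(y/3) + ∫(-2*y) dy + ∫(cos(2*y)) dy.
Step 7. Evaluate the standard form: now log(y - 5) + log(y - 4) + 3*log(y + 4) + sin(2*y)/2 - atan(y/3) + ∫(-2*y) dy.
Step 8. Evaluate the standard form: now -y**2 + log(y - 5) + log(y - 4) + 3*log(y + 4) + sin(2*y)/2 - atan(y/3).
Answer: -y**2 + log(y - 5) + log(y - 4) + 3*log(y + 4) + sin(2*y)/2 - atan(y/3).


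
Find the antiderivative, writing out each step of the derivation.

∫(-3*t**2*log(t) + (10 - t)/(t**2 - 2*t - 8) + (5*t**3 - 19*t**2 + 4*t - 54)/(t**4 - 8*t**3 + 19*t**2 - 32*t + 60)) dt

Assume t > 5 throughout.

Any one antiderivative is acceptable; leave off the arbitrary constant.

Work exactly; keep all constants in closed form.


Step 1. Rewrite: now ∫(-3*t**2*log(t)) dt + ∫((10 - t)/(t**2 - 2*t - 8)) dt + ∫((5*t**3 - 19*t**2 + 4*t - 54)/(t**4 - 8*t**3 + 19*t**2 - 32*t + 60)) dt.
Step 2. Decompose ∫((5*t**3 - 19*t**2 + 4*t - 54)/(t**4 - 8*t**3 + 19*t**2 - 32*t + 60)) dt by partial fractions, (5*t**3 - 19*t**2 + 4*t - 54)/(t**4 - 8*t**3 + 19*t**2 - 32*t + 60) = 2/(t**2 + 4) + 3/(t - 3) + 2/(t - 5): now ∫(-3*t**2*log(t)) dt + ∫((10 - t)/(t**2 - 2*t - 8)) dt + ∫(2/(t - 5)) dt + ∫(3/(t - 3)) dt + ∫(2/(t**2 + 4)) dt.
Step 3. Evaluate the standard form [assuming t > 5]: now 2*log(t - 5) + ∫(-3*t**2*log(t)) dt + ∫((10 - t)/(t**2 - 2*t - 8)) dt + ∫(3/(t - 3)) dt + ∫(2/(t**2 + 4)) dt.
Step 4. Evaluate the standard form [assuming t > 3]: now 2*log(t - 5) + 3*log(t - 3) + ∫(-3*t**2*log(t)) dt + ∫((10 - t)/(t**2 - 2*t - 8)) dt + ∫(2/(t**2 + 4)) dt.
Step 5. Evaluate the standard form: now 2*log(t - 5) + 3*log(t - 3) + atan(t/2) + ∫(-3*t**2*log(t)) dt + ∫((10 - t)/(t**2 - 2*t - 8)) dt.
Step 6. Decompose ∫((10 - t)/(t**2 - 2*t - 8)) dt by partial fractions, (10 - t)/(t**2 - 2*t - 8) = -2/(t + 2) + 1/(t - 4): now 2*log(t - 5) + 3*log(t - 3) + atan(t/2) + ∫(-3*t**2*log(t)) dt + ∫(1/(t - 4)) dt + ∫(-2/(t + 2)) dt.
Step 7. Evaluate the standard form [assuming t > -2]: now 2*log(t - 5) + 3*log(t - 3) - 2*log(t + 2) + atan(t/2) + ∫(-3*t**2*log(t)) dt + ∫(1/(t - 4)) dt.
Step 8. Evaluate the standard form [assuming t > 4]: now 2*log(t - 5) + log(t - 4) + 3*log(t - 3) - 2*log(t + 2) + atan(t/2) + ∫(-3*t**2*log(t)) dt.
Step 9. Integrate ∫(-3*t**2*log(t)) dt by parts with u = log(t), dv = (-3*t**2) dt, so v = -t**3 [assuming t > 0]: now -t**3*log(t) + 2*log(t - 5) + log(t - 4) + 3*log(t - 3) - 2*log(t + 2) + atan(t/2) + ∫(t**2) dt.
Step 10. Evaluate the standard form: now -t**3*log(t) + t**3/3 + 2*log(t - 5) + log(t - 4) + 3*log(t - 3) - 2*log(t + 2) + atan(t/2).
Answer: -t**3*log(t) + t**3/3 + 2*log(t - 5) + log(t - 4) + 3*log(t - 3) - 2*log(t + 2) + atan(t/2).


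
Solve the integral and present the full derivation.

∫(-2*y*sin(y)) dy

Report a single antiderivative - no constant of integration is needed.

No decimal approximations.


Step 1. Integrate ∫(-2*y*sin(y)) dy by parts with u = y, dv = (-2*sin(y)) dy, so v = 2*cos(y): now 2*y*cos(y) + ∫(-2*cos(y)) dy.
Step 2. Evaluate the standard form: now 2*y*cos(y) - 2*sin(y).
Answer: 2*y*cos(y) - 2*sin(y).


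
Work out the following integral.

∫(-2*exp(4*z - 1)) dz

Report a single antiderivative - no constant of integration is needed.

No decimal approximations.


Answer: -exp(4*z - 1)/2.


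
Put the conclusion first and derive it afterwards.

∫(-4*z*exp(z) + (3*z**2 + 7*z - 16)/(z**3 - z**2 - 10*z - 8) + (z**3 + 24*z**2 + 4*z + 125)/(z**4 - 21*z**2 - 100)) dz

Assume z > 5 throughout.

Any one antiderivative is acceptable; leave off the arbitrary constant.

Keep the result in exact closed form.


The answer is -4*z*exp(z) + 4*exp(z) + 3*log(z - 5) + 2*log(z - 4) + 4*log(z + 1) - 3*log(z + 2) - 2*log(z + 5) - atan(z/2)/2.
Step 1. Rewrite: now ∫(-4*z*exp(z)) dz + ∫((3*z**2 + 7*z - 16)/(z**3 - z**2 - 10*z - 8)) dz + ∫((z**3 + 24*z**2 + 4*z + 125)/(z**4 - 21*z**2 - 100)) dz.
Step 2. Decompose ∫((z**3 + 24*z**2 + 4*z + 125)/(z**4 - 21*z**2 - 100)) dz by partial fractions, (z**3 + 24*z**2 + 4*z + 125)/(z**4 - 21*z**2 - 100) = -1/(z**2 + 4) - 2/(z + 5) + 3/(z - 5): now ∫(-4*z*exp(z)) dz + ∫((3*z**2 + 7*z - 16)/(z**3 - z**2 - 10*z - 8)) dz + ∫(3/(z - 5)) dz + ∫(-2/(z + 5)) dz + ∫(-1/(z**2 + 4)) dz.
Step 3. Evaluate the standard form [assuming z > -5]: now -2*log(z + 5) + ∫(-4*z*exp(z)) dz + ∫((3*z**2 + 7*z - 16)/(z**3 - z**2 - 10*z - 8)) dz + ∫(3/(z - 5)) dz + ∫(-1/(z**2 + 4)) dz.
Step 4. Evaluate the standard form [assuming z > 5]: now 3*log(z - 5) - 2*log(z + 5) + ∫(-4*z*exp(z)) dz + ∫((3*z**2 + 7*z - 16)/(z**3 - z**2 - 10*z - 8)) dz + ∫(-1/(z**2 + 4)) dz.
Step 5. Evaluate the standard form: now 3*log(z - 5) - 2*log(z + 5) - atan(z/2)/2 + ∫(-4*z*exp(z)) dz + ∫((3*z**2 + 7*z - 16)/(z**3 - z**2 - 10*z - 8)) dz.
Step 6. Integrate ∫(-4*z*exp(z)) dz by parts with u = z, dv = (-4*exp(z)) dz, so v = -4*exp(z): now -4*z*exp(z) + 3*log(z - 5) - 2*log(z + 5) - atan(z/2)/2 + ∫((3*z**2 + 7*z - 16)/(z**3 - z**2 - 10*z - 8)) dz + ∫(4*exp(z)) dz.
Step 7. Evaluate the standard form: now -4*z*exp(z) + 4*exp(z) + 3*log(z - 5) - 2*log(z + 5) - atan(z/2)/2 + ∫((3*z**2 + 7*z - 16)/(z**3 - z**2 - 10*z - 8)) dz.
Step 8. Decompose ∫((3*z**2 + 7*z - 16)/(z**3 - z**2 - 10*z - 8)) dz by partial fractions, (3*z**2 + 7*z - 16)/(z**3 - z**2 - 10*z - 8) = -3/(z + 2) + 4/(z + 1) + 2/(z - 4): now -4*z*exp(z) + 4*exp(z) + 3*log(z - 5) - 2*log(z + 5) - atan(z/2)/2 + ∫(2/(z - 4)) dz + ∫(4/(z + 1)) dz + ∫(-3/(z + 2)) dz.
Step 9. Evaluate the standard form [assuming z > -2]: now -4*z*exp(z) + 4*exp(z) + 3*log(z - 5) - 3*log(z + 2) - 2*log(z + 5) - atan(z/2)/2 + ∫(2/(z - 4)) dz + ∫(4/(z + 1)) dz.
Step 10. Evaluate the standard form [assuming z > 4]: now -4*z*exp(z) + 4*exp(z) + 3*log(z - 5) + 2*log(z - 4) - 3*log(z + 2) - 2*log(z + 5) - atan(z/2)/2 + ∫(4/(z + 1)) dz.
Step 11. Evaluate the standard form [assuming z > -1]: now -4*z*exp(z) + 4*exp(z) + 3*log(z - 5) + 2*log(z - 4) + 4*log(z + 1) - 3*log(z + 2) - 2*log(z + 5) - atan(z/2)/2.
Answer: -4*z*exp(z) + 4*exp(z) + 3*log(z - 5) + 2*log(z - 4) + 4*log(z + 1) - 3*log(z + 2) - 2*log(z + 5) - atan(z/2)/2.


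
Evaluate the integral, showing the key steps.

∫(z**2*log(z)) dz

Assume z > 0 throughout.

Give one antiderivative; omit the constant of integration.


Step 1. Integrate ∫(z**2*log(z)) dz by parts with u = log(z), dv = (z**2) dz, so v = z**3/3 [assuming z > 0]: now z**3*log(z)/3 + ∫(-z**2/3) dz.
Step 2. Evaluate the standard form: now z**3*log(z)/3 - z**3/9.
Answer: z**3*log(z)/3 - z**3/9.


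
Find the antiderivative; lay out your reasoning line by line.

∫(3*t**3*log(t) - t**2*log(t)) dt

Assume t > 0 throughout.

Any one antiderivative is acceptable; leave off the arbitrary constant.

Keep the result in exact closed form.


Step 1. Rewrite: now ∫(-t**2*log(t)) dt + ∫(3*t**3*log(t)) dt.
Step 2. Integrate ∫(-t**2*log(t)) dt by parts with u = log(t), dv = (-t**2) dt, so v = -t**3/3 [assuming t > 0]: now -t**3*log(t)/3 + ∫(t**2/3) dt + ∫(3*t**3*log(t)) dt.
Step 3. Evaluate the standard form: now -t**3*log(t)/3 + t**3/9 + ∫(3*t**3*log(t)) dt.
Step 4. Integrate ∫(3*t**3*log(t)) dt by parts with u = log(t), dv = (3*t**3) dt, so v = 3*t**4/4 [assuming t > 0]: now 3*t**4*log(t)/4 - t**3*log(t)/3 + t**3/9 + ∫(-3*t**3/4) dt.
Step 5. Evaluate the standard form: now 3*t**4*log(t)/4 - 3*t**4/16 - t**3*log(t)/3 + t**3/9.
Answer: 3*t**4*log(t)/4 - 3*t**4/16 - t**3*log(t)/3 + t**3/9.


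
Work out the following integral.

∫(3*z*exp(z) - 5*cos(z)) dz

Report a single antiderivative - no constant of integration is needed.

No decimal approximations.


Answer: 3*z*exp(z) - 3*exp(z) - 5*sin(z).


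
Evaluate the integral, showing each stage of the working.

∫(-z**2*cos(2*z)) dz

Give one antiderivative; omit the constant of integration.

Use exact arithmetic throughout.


Step 1. Integrate ∫(-z**2*cos(2*z)) dz by parts with u = z**2, dv = (-cos(2*z)) dz, so v = -sin(2*z)/2: now -z**2*sin(2*z)/2 + ∫(z*sin(2*z)) dz.
Step 2. Integrate ∫(z*sin(2*z)) dz by parts with u = z, dv = (sin(2*z)) dz, so v = -cos(2*z)/2: now -z**2*sin(2*z)/2 - z*cos(2*z)/2 + ∫(cos(2*z)/2) dz.
Step 3. Evaluate the standard form: now -z**2*sin(2*z)/2 - z*cos(2*z)/2 + sin(2*z)/4.
Answer: -z**2*sin(2*z)/2 - z*cos(2*z)/2 + sin(2*z)/4.


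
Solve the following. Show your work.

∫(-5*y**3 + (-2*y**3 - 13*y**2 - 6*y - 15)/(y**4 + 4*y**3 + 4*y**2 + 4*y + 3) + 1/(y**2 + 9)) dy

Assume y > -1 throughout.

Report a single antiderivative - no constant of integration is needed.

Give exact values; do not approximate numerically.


Step 1. Rewrite: now ∫(-5*y**3) dy + ∫((-2*y**3 - 13*y**2 - 6*y - 15)/(y**4 + 4*y**3 + 4*y**2 + 4*y + 3)) dy + ∫(1/(y**2 + 9)) dy.
Step 2. Evaluate the standard form: now -5*y**4/4 + ∫((-2*y**3 - 13*y**2 - 6*y - 15)/(y**4 + 4*y**3 + 4*y**2 + 4*y + 3)) dy + ∫(1/(y**2 + 9)) dy.
Step 3. Evaluate the standard form: now -5*y**4/4 + atan(y/3)/3 + ∫((-2*y**3 - 13*y**2 - 6*y - 15)/(y**4 + 4*y**3 + 4*y**2 + 4*y + 3)) dy.
Step 4. Decompose ∫((-2*y**3 - 13*y**2 - 6*y - 15)/(y**4 + 4*y**3 + 4*y**2 + 4*y + 3)) dy by partial fractions, (-2*y**3 - 13*y**2 - 6*y - 15)/(y**4 + 4*y**3 + 4*y**2 + 4*y + 3) = -1/(y**2 + 1) + 3/(y + 3) - 5/(y + 1): now -5*y**4/4 + atan(y/3)/3 + ∫(-5/(y + 1)) dy + ∫(3/(y + 3)) dy + ∫(-1/(y**2 + 1)) dy.
Step 5. Evaluate the standard form [assuming y > -1]: now -5*y**4/4 - 5*log(y + 1) + atan(y/3)/3 + ∫(3/(y + 3)) dy + ∫(-1/(y**2 + 1)) dy.
Step 6. Evaluate the standard form [assuming y > -3]: now -5*y**4/4 - 5*log(y + 1) + 3*log(y + 3) + atan(y/3)/3 + ∫(-1/(y**2 + 1)) dy.
Step 7. Evaluate the standard form: now -5*y**4/4 - 5*log(y + 1) + 3*log(y + 3) + atan(y/3)/3 - atan(y).
Answer: -5*y**4/4 - 5*log(y + 1) + 3*log(y + 3) + atan(y/3)/3 - atan(y).


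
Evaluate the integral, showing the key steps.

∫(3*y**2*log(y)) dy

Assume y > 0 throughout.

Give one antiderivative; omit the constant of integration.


Step 1. Integrate ∫(3*y**2*log(y)) dy by parts with u = log(y), dv = (3*y**2) dy, so v = y**3 [assuming y > 0]: now y**3*log(y) + ∫(-y**2) dy.
Step 2. Evaluate the standard form: now y**3*log(y) - y**3/3.
Answer: y**3*log(y) - y**3/3.


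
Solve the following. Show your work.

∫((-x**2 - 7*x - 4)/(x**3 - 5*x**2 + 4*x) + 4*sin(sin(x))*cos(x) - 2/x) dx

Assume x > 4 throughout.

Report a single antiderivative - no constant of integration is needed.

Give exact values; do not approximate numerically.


Step 1. Rewrite: now ∫(-2/x) dx + ∫((-x**2 - 7*x - 4)/(x**3 - 5*x**2 + 4*x)) dx + ∫(4*sin(sin(x))*cos(x)) dx.
Step 2. Decompose ∫((-x**2 - 7*x - 4)/(x**3 - 5*x**2 + 4*x)) dx by partial fractions, (-x**2 - 7*x - 4)/(x**3 - 5*x**2 + 4*x) = 4/(x - 1) - 4/(x - 4) - 1/x: now ∫(-2/x) dx + ∫(-1/x) dx + ∫(4*sin(sin(x))*cos(x)) dx + ∫(-4/(x - 4)) dx + ∫(4/(x - 1)) dx.
Step 3. Evaluate the standard form [assuming x > 0]: now -log(x) + ∫(-2/x) dx + ∫(4*sin(sin(x))*cos(x)) dx + ∫(-4/(x - 4)) dx + ∫(4/(x - 1)) dx.
Step 4. Evaluate the standard form [assuming x > 1]: now -log(x) + 4*log(x - 1) + ∫(-2/x) dx + ∫(4*sin(sin(x))*cos(x)) dx + ∫(-4/(x - 4)) dx.
Step 5. Evaluate the standard form [assuming x > 4]: now -log(x) - 4*log(x - 4) + 4*log(x - 1) + ∫(-2/x) dx + ∫(4*sin(sin(x))*cos(x)) dx.
Step 6. Evaluate the standard form [assuming x > 0]: now -3*log(x) - 4*log(x - 4) + 4*log(x - 1) + ∫(4*sin(sin(x))*cos(x)) dx.
Step 7. Substitute u = sin(x), turning ∫(4*sin(sin(x))*cos(x)) dx into ∫(4*sin(u)) du: now -3*log(x) - 4*log(x - 4) + 4*log(x - 1) + ∫(4*sin(u)) du.
Step 8. Evaluate the standard form: now -3*log(x) - 4*log(x - 4) + 4*log(x - 1) - 4*cos(u).
Step 9. Substitute back u = sin(x): now -3*log(x) - 4*log(x - 4) + 4*log(x - 1) - 4*cos(sin(x)).
Answer: -3*log(x) - 4*log(x - 4) + 4*log(x - 1) - 4*cos(sin(x)).


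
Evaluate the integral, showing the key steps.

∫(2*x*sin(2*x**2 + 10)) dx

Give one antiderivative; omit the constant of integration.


Step 1. Substitute u = x**2 + 5, turning ∫(2*x*sin(2*x**2 + 10)) dx into ∫(sin(2*u)) du: now ∫(sin(2*u)) du.
Step 2. Evaluate the standard form: now -cos(2*u)/2.
Step 3. Substitute back u = x**2 + 5: now -cos(2*x**2 + 10)/2.
Answer: -cos(2*x**2 + 10)/2.


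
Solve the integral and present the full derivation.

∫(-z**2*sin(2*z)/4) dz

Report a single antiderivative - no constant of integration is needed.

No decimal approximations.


Step 1. Integrate ∫(-z**2*sin(2*z)/4) dz by parts with u = z**2, dv = (-sin(2*z)/4) dz, so v = cos(2*z)/8: now z**2*cos(2*z)/8 + ∫(-z*cos(2*z)/4) dz.
Step 2. Integrate ∫(-z*cos(2*z)/4) dz by parts with u = z, dv = (-cos(2*z)/4) dz, so v = -sin(2*z)/8: now z**2*cos(2*z)/8 - z*sin(2*z)/8 + ∫(sin(2*z)/8) dz.
Step 3. Evaluate the standard form: now z**2*cos(2*z)/8 - z*sin(2*z)/8 - cos(2*z)/16.
Answer: z**2*cos(2*z)/8 - z*sin(2*z)/8 - cos(2*z)/16.


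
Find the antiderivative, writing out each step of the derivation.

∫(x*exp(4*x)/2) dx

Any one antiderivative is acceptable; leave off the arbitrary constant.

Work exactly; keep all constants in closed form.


Step 1. Integrate ∫(x*exp(4*x)/2) dx by parts with u = x, dv = (exp(4*x)/2) dx, so v = exp(4*x)/8: now x*exp(4*x)/8 + ∫(-exp(4*x)/8) dx.
Step 2. Evaluate the standard form: now x*exp(4*x)/8 - exp(4*x)/32.
Answer: x*exp(4*x)/8 - exp(4*x)/32.


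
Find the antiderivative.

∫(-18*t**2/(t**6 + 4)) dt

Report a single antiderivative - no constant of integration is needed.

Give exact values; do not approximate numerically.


Answer: -3*atan(t**3/2).


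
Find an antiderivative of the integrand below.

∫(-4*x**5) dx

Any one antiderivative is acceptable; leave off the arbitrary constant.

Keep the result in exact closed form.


Answer: -2*x**6/3.


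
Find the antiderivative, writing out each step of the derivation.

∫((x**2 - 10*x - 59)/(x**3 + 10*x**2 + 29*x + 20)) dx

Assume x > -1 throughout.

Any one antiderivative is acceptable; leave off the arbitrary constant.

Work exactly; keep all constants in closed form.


Step 1. Decompose ∫((x**2 - 10*x - 59)/(x**3 + 10*x**2 + 29*x + 20)) dx by partial fractions, (x**2 - 10*x - 59)/(x**3 + 10*x**2 + 29*x + 20) = 4/(x + 5) + 1/(x + 4) - 4/(x + 1): now ∫(-4/(x + 1)) dx + ∫(1/(x + 4)) dx + ∫(4/(x + 5)) dx.
Step 2. Evaluate the standard form [assuming x > -5]: now 4*log(x + 5) + ∫(-4/(x + 1)) dx + ∫(1/(x + 4)) dx.
Step 3. Evaluate the standard form [assuming x > -4]: now log(x + 4) + 4*log(x + 5) + ∫(-4/(x + 1)) dx.
Step 4. Evaluate the standard form [assuming x > -1]: now -4*log(x + 1) + log(x + 4) + 4*log(x + 5).
Answer: -4*log(x + 1) + log(x + 4) + 4*log(x + 5).


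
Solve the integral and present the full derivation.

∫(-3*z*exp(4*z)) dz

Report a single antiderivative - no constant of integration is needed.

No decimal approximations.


Step 1. Integrate ∫(-3*z*exp(4*z)) dz by parts with u = z, dv = (-3*exp(4*z)) dz, so v = -3*exp(4*z)/4: now -3*z*exp(4*z)/4 + ∫(3*exp(4*z)/4) dz.
Step 2. Evaluate the standard form: now -3*z*exp(4*z)/4 + 3*exp(4*z)/16.
Answer: -3*z*exp(4*z)/4 + 3*exp(4*z)/16.


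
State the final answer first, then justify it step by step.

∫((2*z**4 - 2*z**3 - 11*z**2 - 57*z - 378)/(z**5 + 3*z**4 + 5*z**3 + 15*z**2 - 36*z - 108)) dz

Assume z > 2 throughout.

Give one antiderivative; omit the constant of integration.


The answer is -2*log(z - 2) + 5*log(z + 2) - log(z + 3) + atan(z/3).
Step 1. Decompose ∫((2*z**4 - 2*z**3 - 11*z**2 - 57*z - 378)/(z**5 + 3*z**4 + 5*z**3 + 15*z**2 - 36*z - 108)) dz by partial fractions, (2*z**4 - 2*z**3 - 11*z**2 - 57*z - 378)/(z**5 + 3*z**4 + 5*z**3 + 15*z**2 - 36*z - 108) = 3/(z**2 + 9) - 1/(z + 3) + 5/(z + 2) - 2/(z - 2): now ∫(-2/(z - 2)) dz + ∫(5/(z + 2)) dz + ∫(-1/(z + 3)) dz + ∫(3/(z**2 + 9)) dz.
Step 2. Evaluate the standard form [assuming z > -3]: now -log(z + 3) + ∫(-2/(z - 2)) dz + ∫(5/(z + 2)) dz + ∫(3/(z**2 + 9)) dz.
Step 3. Evaluate the standard form [assuming z > 2]: now -2*log(z - 2) - log(z + 3) + ∫(5/(z + 2)) dz + ∫(3/(z**2 + 9)) dz.
Step 4. Evaluate the standard form [assuming z > -2]: now -2*log(z - 2) + 5*log(z + 2) - log(z + 3) + ∫(3/(z**2 + 9)) dz.
Step 5. Evaluate the standard form: now -2*log(z - 2) + 5*log(z + 2) - log(z + 3) + atan(z/3).
Answer: -2*log(z - 2) + 5*log(z + 2) - log(z + 3) + atan(z/3).


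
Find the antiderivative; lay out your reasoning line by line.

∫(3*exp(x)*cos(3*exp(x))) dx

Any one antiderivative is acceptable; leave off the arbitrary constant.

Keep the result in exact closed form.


Step 1. Substitute u = exp(x), turning ∫(3*exp(x)*cos(3*exp(x))) dx into ∫(3*cos(3*u)) du: now ∫(3*cos(3*u)) du.
Step 2. Evaluate the standard form: now sin(3*u).
Step 3. Substitute back u = exp(x): now sin(3*exp(x)).
Answer: sin(3*exp(x)).


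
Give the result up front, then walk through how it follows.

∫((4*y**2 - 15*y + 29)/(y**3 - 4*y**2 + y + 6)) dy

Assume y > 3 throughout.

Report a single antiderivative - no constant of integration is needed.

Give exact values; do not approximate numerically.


The answer is 5*log(y - 3) - 5*log(y - 2) + 4*log(y + 1).
Step 1. Decompose ∫((4*y**2 - 15*y + 29)/(y**3 - 4*y**2 + y + 6)) dy by partial fractions, (4*y**2 - 15*y + 29)/(y**3 - 4*y**2 + y + 6) = 4/(y + 1) - 5/(y - 2) + 5/(y - 3): now ∫(5/(y - 3)) dy + ∫(-5/(y - 2)) dy + ∫(4/(y + 1)) dy.
Step 2. Evaluate the standard form [assuming y > -1]: now 4*log(y + 1) + ∫(5/(y - 3)) dy + ∫(-5/(y - 2)) dy.
Step 3. Evaluate the standard form [assuming y > 2]: now -5*log(y - 2) + 4*log(y + 1) + ∫(5/(y - 3)) dy.
Step 4. Evaluate the standard form [assuming y > 3]: now 5*log(y - 3) - 5*log(y - 2) + 4*log(y + 1).
Answer: 5*log(y - 3) - 5*log(y - 2) + 4*log(y + 1).


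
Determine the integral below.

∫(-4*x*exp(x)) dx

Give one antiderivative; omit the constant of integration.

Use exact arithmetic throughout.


Answer: -4*x*exp(x) + 4*exp(x).


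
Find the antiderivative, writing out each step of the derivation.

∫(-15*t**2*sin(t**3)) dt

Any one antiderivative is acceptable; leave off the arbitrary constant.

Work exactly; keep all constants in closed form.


Step 1. Substitute u = t**3, turning ∫(-15*t**2*sin(t**3)) dt into ∫(-5*sin(u)) du: now ∫(-5*sin(u)) du.
Step 2. Evaluate the standard form: now 5*cos(u).
Step 3. Substitute back u = t**3: now 5*cos(t**3).
Answer: 5*cos(t**3).


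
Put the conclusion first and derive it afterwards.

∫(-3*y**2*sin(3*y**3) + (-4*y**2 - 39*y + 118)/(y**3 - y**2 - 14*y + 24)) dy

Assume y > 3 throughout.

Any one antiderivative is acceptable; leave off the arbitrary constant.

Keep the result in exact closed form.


The answer is -5*log(y - 3) - 4*log(y - 2) + 5*log(y + 4) + cos(3*y**3)/3.
Step 1. Rewrite: now ∫(-3*y**2*sin(3*y**3)) dy + ∫((-4*y**2 - 39*y + 118)/(y**3 - y**2 - 14*y + 24)) dy.
Step 2. Decompose ∫((-4*y**2 - 39*y + 118)/(y**3 - y**2 - 14*y + 24)) dy by partial fractions, (-4*y**2 - 39*y + 118)/(y**3 - y**2 - 14*y + 24) = 5/(y + 4) - 4/(y - 2) - 5/(y - 3): now ∫(-3*y**2*sin(3*y**3)) dy + ∫(-5/(y - 3)) dy + ∫(-4/(y - 2)) dy + ∫(5/(y + 4)) dy.
Step 3. Evaluate the standard form [assuming y > 3]: now -5*log(y - 3) + ∫(-3*y**2*sin(3*y**3)) dy + ∫(-4/(y - 2)) dy + ∫(5/(y + 4)) dy.
Step 4. Evaluate the standard form [assuming y > -4]: now -5*log(y - 3) + 5*log(y + 4) + ∫(-3*y**2*sin(3*y**3)) dy + ∫(-4/(y - 2)) dy.
Step 5. Evaluate the standard form [assuming y > 2]: now -5*log(y - 3) - 4*log(y - 2) + 5*log(y + 4) + ∫(-3*y**2*sin(3*y**3)) dy.
Step 6. Substitute u = y**3, turning ∫(-3*y**2*sin(3*y**3)) dy into ∫(-sin(3*u)) du: now -5*log(y - 3) - 4*log(y - 2) + 5*log(y + 4) + ∫(-sin(3*u)) du.
Step 7. Evaluate the standard form: now -5*log(y - 3) - 4*log(y - 2) + 5*log(y + 4) + cos(3*u)/3.
Step 8. Substitute back u = y**3: now -5*log(y - 3) - 4*log(y - 2) + 5*log(y + 4) + cos(3*y**3)/3.
Answer: -5*log(y - 3) - 4*log(y - 2) + 5*log(y + 4) + cos(3*y**3)/3.


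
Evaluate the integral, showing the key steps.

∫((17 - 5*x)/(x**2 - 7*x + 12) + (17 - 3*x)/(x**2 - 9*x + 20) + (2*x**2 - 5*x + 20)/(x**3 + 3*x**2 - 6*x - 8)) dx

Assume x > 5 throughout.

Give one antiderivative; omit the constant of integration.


Step 1. Rewrite: now ∫((17 - 5*x)/(x**2 - 7*x + 12)) dx + ∫((17 - 3*x)/(x**2 - 9*x + 20)) dx + ∫((2*x**2 - 5*x + 20)/(x**3 + 3*x**2 - 6*x - 8)) dx.
Step 2. Decompose ∫((17 - 5*x)/(x**2 - 7*x + 12)) dx by partial fractions, (17 - 5*x)/(x**2 - 7*x + 12) = -2/(x - 3) - 3/(x - 4): now ∫((17 - 3*x)/(x**2 - 9*x + 20)) dx + ∫((2*x**2 - 5*x + 20)/(x**3 + 3*x**2 - 6*x - 8)) dx + ∫(-3/(x - 4)) dx + ∫(-2/(x - 3)) dx.
Step 3. Evaluate the standard form [assuming x > 4]: now -3*log(x - 4) + ∫((17 - 3*x)/(x**2 - 9*x + 20)) dx + ∫((2*x**2 - 5*x + 20)/(x**3 + 3*x**2 - 6*x - 8)) dx + ∫(-2/(x - 3)) dx.
Step 4. Evaluate the standard form [assuming x > 3]: now -3*log(x - 4) - 2*log(x - 3) + ∫((17 - 3*x)/(x**2 - 9*x + 20)) dx + ∫((2*x**2 - 5*x + 20)/(x**3 + 3*x**2 - 6*x - 8)) dx.
Step 5. Decompose ∫((2*x**2 - 5*x + 20)/(x**3 + 3*x**2 - 6*x - 8)) dx by partial fractions, (2*x**2 - 5*x + 20)/(x**3 + 3*x**2 - 6*x - 8) = 4/(x + 4) - 3/(x + 1) + 1/(x - 2): now -3*log(x - 4) - 2*log(x - 3) + ∫((17 - 3*x)/(x**2 - 9*x + 20)) dx + ∫(1/(x - 2)) dx + ∫(-3/(x + 1)) dx + ∫(4/(x + 4)) dx.
Step 6. Evaluate the standard form [assuming x > -4]: now -3*log(x - 4) - 2*log(x - 3) + 4*log(x + 4) + ∫((17 - 3*x)/(x**2 - 9*x + 20)) dx + ∫(1/(x - 2)) dx + ∫(-3/(x + 1)) dx.
Step 7. Evaluate the standard form [assuming x > 2]: now -3*log(x - 4) - 2*log(x - 3) + log(x - 2) + 4*log(x + 4) + ∫((17 - 3*x)/(x**2 - 9*x + 20)) dx + ∫(-3/(x + 1)) dx.
Step 8. Evaluate the standard form [assuming x > -1]: now -3*log(x - 4) - 2*log(x - 3) + log(x - 2) - 3*log(x + 1) + 4*log(x + 4) + ∫((17 - 3*x)/(x**2 - 9*x + 20)) dx.
Step 9. Decompose ∫((17 - 3*x)/(x**2 - 9*x + 20)) dx by partial fractions, (17 - 3*x)/(x**2 - 9*x + 20) = -5/(x - 4) + 2/(x - 5): now -3*log(x - 4) - 2*log(x - 3) + log(x - 2) - 3*log(x + 1) + 4*log(x + 4) + ∫(2/(x - 5)) dx + ∫(-5/(x - 4)) dx.
Step 10. Evaluate the standard form [assuming x > 4]: now -8*log(x - 4) - 2*log(x - 3) + log(x - 2) - 3*log(x + 1) + 4*log(x + 4) + ∫(2/(x - 5)) dx.
Step 11. Evaluate the standard form [assuming x > 5]: now 2*log(x - 5) - 8*log(x - 4) - 2*log(x - 3) + log(x - 2) - 3*log(x + 1) + 4*log(x + 4).
Answer: 2*log(x - 5) - 8*log(x - 4) - 2*log(x - 3) + log(x - 2) - 3*log(x + 1) + 4*log(x + 4).


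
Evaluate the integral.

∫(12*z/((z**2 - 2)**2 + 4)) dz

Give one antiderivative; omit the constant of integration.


Answer: 3*atan(z**2/2 - 1).


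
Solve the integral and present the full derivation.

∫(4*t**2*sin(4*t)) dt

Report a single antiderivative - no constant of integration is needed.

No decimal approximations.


Step 1. Integrate ∫(4*t**2*sin(4*t)) dt by parts with u = t**2, dv = (4*sin(4*t)) dt, so v = -cos(4*t): now -t**2*cos(4*t) + ∫(2*t*cos(4*t)) dt.
Step 2. Integrate ∫(2*t*cos(4*t)) dt by parts with u = t, dv = (2*cos(4*t)) dt, so v = sin(4*t)/2: now -t**2*cos(4*t) + t*sin(4*t)/2 + ∫(-sin(4*t)/2) dt.
Step 3. Evaluate the standard form: now -t**2*cos(4*t) + t*sin(4*t)/2 + cos(4*t)/8.
Answer: -t**2*cos(4*t) + t*sin(4*t)/2 + cos(4*t)/8.


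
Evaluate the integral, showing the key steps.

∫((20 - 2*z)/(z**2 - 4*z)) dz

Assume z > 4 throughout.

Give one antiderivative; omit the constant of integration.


Step 1. Decompose ∫((20 - 2*z)/(z**2 - 4*z)) dz by partial fractions, (20 - 2*z)/(z**2 - 4*z) = 3/(z - 4) - 5/z: now ∫(-5/z) dz + ∫(3/(z - 4)) dz.
Step 2. Evaluate the standard form [assuming z > 0]: now -5*log(z) + ∫(3/(z - 4)) dz.
Step 3. Evaluate the standard form [assuming z > 4]: now -5*log(z) + 3*log(z - 4).
Answer: -5*log(z) + 3*log(z - 4).


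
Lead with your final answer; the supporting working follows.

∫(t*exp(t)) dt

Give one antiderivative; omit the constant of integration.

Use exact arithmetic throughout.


The answer is t*exp(t) - exp(t).
Step 1. Integrate ∫(t*exp(t)) dt by parts with u = t, dv = (exp(t)) dt, so v = exp(t): now t*exp(t) + ∫(-exp(t)) dt.
Step 2. Evaluate the standard form: now t*exp(t) - exp(t).
Answer: t*exp(t) - exp(t).


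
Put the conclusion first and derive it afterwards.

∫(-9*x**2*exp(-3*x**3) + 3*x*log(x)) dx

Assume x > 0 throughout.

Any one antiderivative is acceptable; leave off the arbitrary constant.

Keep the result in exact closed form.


The answer is 3*x**2*log(x)/2 - 3*x**2/4 + exp(-3*x**3).
Step 1. Rewrite: now ∫(3*x*log(x)) dx + ∫(-9*x**2*exp(-3*x**3)) dx.
Step 2. Substitute u = x**3, turning ∫(-9*x**2*exp(-3*x**3)) dx into ∫(-3*exp(-3*u)) du: now ∫(3*x*log(x)) dx + ∫(-3*exp(-3*u)) du.
Step 3. Evaluate the standard form: now ∫(3*x*log(x)) dx + exp(-3*u).
Step 4. Substitute back u = x**3: now ∫(3*x*log(x)) dx + exp(-3*x**3).
Step 5. Integrate ∫(3*x*log(x)) dx by parts with u = log(x), dv = (3*x) dx, so v = 3*x**2/2 [assuming x > 0]: now 3*x**2*log(x)/2 + ∫(-3*x/2) dx + exp(-3*x**3).
Step 6. Evaluate the standard form: now 3*x**2*log(x)/2 - 3*x**2/4 + exp(-3*x**3).
Answer: 3*x**2*log(x)/2 - 3*x**2/4 + exp(-3*x**3).


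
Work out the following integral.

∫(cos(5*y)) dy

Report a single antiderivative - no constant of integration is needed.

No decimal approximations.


Answer: sin(5*y)/5.


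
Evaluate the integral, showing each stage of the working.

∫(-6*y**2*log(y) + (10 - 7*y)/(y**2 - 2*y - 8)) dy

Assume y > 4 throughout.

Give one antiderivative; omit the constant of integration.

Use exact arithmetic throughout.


Step 1. Rewrite: now ∫(-6*y**2*log(y)) dy + ∫((10 - 7*y)/(y**2 - 2*y - 8)) dy.
Step 2. Integrate ∫(-6*y**2*log(y)) dy by parts with u = log(y), dv = (-6*y**2) dy, so v = -2*y**3 [assuming y > 0]: now -2*y**3*log(y) + ∫(2*y**2) dy + ∫((10 - 7*y)/(y**2 - 2*y - 8)) dy.
Step 3. Evaluate the standard form: now -2*y**3*log(y) + 2*y**3/3 + ∫((10 - 7*y)/(y**2 - 2*y - 8)) dy.
Step 4. Decompose ∫((10 - 7*y)/(y**2 - 2*y - 8)) dy by partial fractions, (10 - 7*y)/(y**2 - 2*y - 8) = -4/(y + 2) - 3/(y - 4): now -2*y**3*log(y) + 2*y**3/3 + ∫(-3/(y - 4)) dy + ∫(-4/(y + 2)) dy.
Step 5. Evaluate the standard form [assuming y > -2]: now -2*y**3*log(y) + 2*y**3/3 - 4*log(y + 2) + ∫(-3/(y - 4)) dy.
Step 6. Evaluate the standard form [assuming y > 4]: now -2*y**3*log(y) + 2*y**3/3 - 3*log(y - 4) - 4*log(y + 2).
Answer: -2*y**3*log(y) + 2*y**3/3 - 3*log(y - 4) - 4*log(y + 2).


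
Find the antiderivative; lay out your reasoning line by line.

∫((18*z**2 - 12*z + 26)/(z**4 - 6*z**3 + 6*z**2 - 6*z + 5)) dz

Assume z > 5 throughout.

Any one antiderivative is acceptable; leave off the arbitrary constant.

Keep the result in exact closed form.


Step 1. Decompose ∫((18*z**2 - 12*z + 26)/(z**4 - 6*z**3 + 6*z**2 - 6*z + 5)) dz by partial fractions, (18*z**2 - 12*z + 26)/(z**4 - 6*z**3 + 6*z**2 - 6*z + 5) = 2/(z**2 + 1) - 4/(z - 1) + 4/(z - 5): now ∫(4/(z - 5)) dz + ∫(-4/(z - 1)) dz + ∫(2/(z**2 + 1)) dz.
Step 2. Evaluate the standard form [assuming z > 1]: now -4*log(z - 1) + ∫(4/(z - 5)) dz + ∫(2/(z**2 + 1)) dz.
Step 3. Evaluate the standard form [assuming z > 5]: now 4*log(z - 5) - 4*log(z - 1) + ∫(2/(z**2 + 1)) dz.
Step 4. Evaluate the standard form: now 4*log(z - 5) - 4*log(z - 1) + 2*atan(z).
Answer: 4*log(z - 5) - 4*log(z - 1) + 2*atan(z).


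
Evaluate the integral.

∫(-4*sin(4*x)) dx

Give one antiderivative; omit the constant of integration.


Answer: cos(4*x).


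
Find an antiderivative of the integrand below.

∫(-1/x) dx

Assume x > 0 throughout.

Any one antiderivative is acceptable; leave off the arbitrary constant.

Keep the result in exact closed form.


Answer: -log(x).


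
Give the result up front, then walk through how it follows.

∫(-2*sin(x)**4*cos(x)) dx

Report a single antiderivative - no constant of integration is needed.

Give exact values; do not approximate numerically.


The answer is -2*sin(x)**5/5.
Step 1. Substitute u = sin(x), turning ∫(-2*sin(x)**4*cos(x)) dx into ∫(-2*u**4) du: now ∫(-2*u**4) du.
Step 2. Evaluate the standard form: now -2*u**5/5.
Step 3. Substitute back u = sin(x): now -2*sin(x)**5/5.
Answer: -2*sin(x)**5/5.


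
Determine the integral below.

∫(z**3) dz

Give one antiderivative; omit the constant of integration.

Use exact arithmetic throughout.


Answer: z**4/4.


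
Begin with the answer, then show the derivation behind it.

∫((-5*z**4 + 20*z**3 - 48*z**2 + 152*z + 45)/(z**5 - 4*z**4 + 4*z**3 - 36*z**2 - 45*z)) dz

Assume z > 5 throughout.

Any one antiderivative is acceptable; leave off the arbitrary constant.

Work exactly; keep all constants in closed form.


The answer is -log(z) - log(z - 5) - 3*log(z + 1) + 2*atan(z/3)/3.
Step 1. Decompose ∫((-5*z**4 + 20*z**3 - 48*z**2 + 152*z + 45)/(z**5 - 4*z**4 + 4*z**3 - 36*z**2 - 45*z)) dz by partial fractions, (-5*z**4 + 20*z**3 - 48*z**2 + 152*z + 45)/(z**5 - 4*z**4 + 4*z**3 - 36*z**2 - 45*z) = 2/(z**2 + 9) - 3/(z + 1) - 1/(z - 5) - 1/z: now ∫(-1/z) dz + ∫(-1/(z - 5)) dz + ∫(-3/(z + 1)) dz + ∫(2/(z**2 + 9)) dz.
Step 2. Evaluate the standard form [assuming z > 5]: now -log(z - 5) + ∫(-1/z) dz + ∫(-3/(z + 1)) dz + ∫(2/(z**2 + 9)) dz.
Step 3. Evaluate the standard form [assuming z > 0]: now -log(z) - log(z - 5) + ∫(-3/(z + 1)) dz + ∫(2/(z**2 + 9)) dz.
Step 4. Evaluate the standard form [assuming z > -1]: now -log(z) - log(z - 5) - 3*log(z + 1) + ∫(2/(z**2 + 9)) dz.
Step 5. Evaluate the standard form: now -log(z) - log(z - 5) - 3*log(z + 1) + 2*atan(z/3)/3.
Answer: -log(z) - log(z - 5) - 3*log(z + 1) + 2*atan(z/3)/3.


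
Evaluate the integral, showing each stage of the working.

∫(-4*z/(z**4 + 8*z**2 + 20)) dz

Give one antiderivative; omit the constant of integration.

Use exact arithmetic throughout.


Step 1. Substitute u = z**2 + 4, turning ∫(-4*z/(z**4 + 8*z**2 + 20)) dz into ∫(-2/(u**2 + 4)) du: now ∫(-2/(u**2 + 4)) du.
Step 2. Evaluate the standard form: now -atan(u/2).
Step 3. Substitute back u = z**2 + 4: now -atan(z**2/2 + 2).
Answer: -atan(z**2/2 + 2).


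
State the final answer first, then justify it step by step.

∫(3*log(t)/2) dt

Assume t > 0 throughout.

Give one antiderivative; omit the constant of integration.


The answer is 3*t*log(t)/2 - 3*t/2.
Step 1. Integrate ∫(3*log(t)/2) dt by parts with u = log(t), dv = (3/2) dt, so v = 3*t/2 [assuming t > 0]: now 3*t*log(t)/2 + ∫(-3/2) dt.
Step 2. Evaluate the standard form: now 3*t*log(t)/2 - 3*t/2.
Answer: 3*t*log(t)/2 - 3*t/2.


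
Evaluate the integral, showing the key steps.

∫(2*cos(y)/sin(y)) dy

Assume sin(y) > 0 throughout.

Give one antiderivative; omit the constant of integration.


Step 1. Substitute u = sin(y), turning ∫(2*cos(y)/sin(y)) dy into ∫(2/u) du: now ∫(2/u) du.
Step 2. Evaluate the standard form [assuming u > 0]: now 2*log(u).
Step 3. Substitute back u = sin(y): now 2*log(sin(y)).
Answer: 2*log(sin(y)).


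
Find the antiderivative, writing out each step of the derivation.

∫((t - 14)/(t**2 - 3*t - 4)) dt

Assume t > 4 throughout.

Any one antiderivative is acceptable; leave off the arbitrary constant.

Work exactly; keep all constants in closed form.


Step 1. Decompose ∫((t - 14)/(t**2 - 3*t - 4)) dt by partial fractions, (t - 14)/(t**2 - 3*t - 4) = 3/(t + 1) - 2/(t - 4): now ∫(-2/(t - 4)) dt + ∫(3/(t + 1)) dt.
Step 2. Evaluate the standard form [assuming t > -1]: now 3*log(t + 1) + ∫(-2/(t - 4)) dt.
Step 3. Evaluate the standard form [assuming t > 4]: now -2*log(t - 4) + 3*log(t + 1).
Answer: -2*log(t - 4) + 3*log(t + 1).


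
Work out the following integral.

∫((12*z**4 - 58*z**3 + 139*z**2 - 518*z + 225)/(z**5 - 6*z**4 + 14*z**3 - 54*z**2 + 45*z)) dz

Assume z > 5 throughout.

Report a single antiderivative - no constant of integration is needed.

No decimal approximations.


Answer: 5*log(z) + 2*log(z - 5) + 5*log(z - 1) - atan(z/3)/3.


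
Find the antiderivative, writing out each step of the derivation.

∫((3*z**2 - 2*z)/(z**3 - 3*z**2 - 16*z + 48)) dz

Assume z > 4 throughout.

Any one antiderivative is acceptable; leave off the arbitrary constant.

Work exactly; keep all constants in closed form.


Step 1. Decompose ∫((3*z**2 - 2*z)/(z**3 - 3*z**2 - 16*z + 48)) dz by partial fractions, (3*z**2 - 2*z)/(z**3 - 3*z**2 - 16*z + 48) = 1/(z + 4) - 3/(z - 3) + 5/(z - 4): now ∫(5/(z - 4)) dz + ∫(-3/(z - 3)) dz + ∫(1/(z + 4)) dz.
Step 2. Evaluate the standard form [assuming z > 3]: now -3*log(z - 3) + ∫(5/(z - 4)) dz + ∫(1/(z + 4)) dz.
Step 3. Evaluate the standard form [assuming z > -4]: now -3*log(z - 3) + log(z + 4) + ∫(5/(z - 4)) dz.
Step 4. Evaluate the standard form [assuming z > 4]: now 5*log(z - 4) - 3*log(z - 3) + log(z + 4).
Answer: 5*log(z - 4) - 3*log(z - 3) + log(z + 4).


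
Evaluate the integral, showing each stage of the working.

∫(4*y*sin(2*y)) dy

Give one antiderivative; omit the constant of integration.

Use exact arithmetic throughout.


Step 1. Integrate ∫(4*y*sin(2*y)) dy by parts with u = y, dv = (4*sin(2*y)) dy, so v = -2*cos(2*y): now -2*y*cos(2*y) + ∫(2*cos(2*y)) dy.
Step 2. Evaluate the standard form: now -2*y*cos(2*y) + sin(2*y).
Answer: -2*y*cos(2*y) + sin(2*y).


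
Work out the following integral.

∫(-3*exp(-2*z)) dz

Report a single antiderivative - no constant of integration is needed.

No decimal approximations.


Answer: 3*exp(-2*z)/2.


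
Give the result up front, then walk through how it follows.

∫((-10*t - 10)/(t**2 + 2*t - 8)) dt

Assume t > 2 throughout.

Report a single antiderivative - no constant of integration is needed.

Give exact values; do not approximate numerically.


The answer is -5*log(t - 2) - 5*log(t + 4).
Step 1. Decompose ∫((-10*t - 10)/(t**2 + 2*t - 8)) dt by partial fractions, (-10*t - 10)/(t**2 + 2*t - 8) = -5/(t + 4) - 5/(t - 2): now ∫(-5/(t - 2)) dt + ∫(-5/(t + 4)) dt.
Step 2. Evaluate the standard form [assuming t > 2]: now -5*log(t - 2) + ∫(-5/(t + 4)) dt.
Step 3. Evaluate the standard form [assuming t > -4]: now -5*log(t - 2) - 5*log(t + 4).
Answer: -5*log(t - 2) - 5*log(t + 4).


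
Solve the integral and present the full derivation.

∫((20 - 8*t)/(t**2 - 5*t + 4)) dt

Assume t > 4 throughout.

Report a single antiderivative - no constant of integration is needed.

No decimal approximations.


Step 1. Decompose ∫((20 - 8*t)/(t**2 - 5*t + 4)) dt by partial fractions, (20 - 8*t)/(t**2 - 5*t + 4) = -4/(t - 1) - 4/(t - 4): now ∫(-4/(t - 4)) dt + ∫(-4/(t - 1)) dt.
Step 2. Evaluate the standard form [assuming t > 1]: now -4*log(t - 1) + ∫(-4/(t - 4)) dt.
Step 3. Evaluate the standard form [assuming t > 4]: now -4*log(t - 4) - 4*log(t - 1).
Answer: -4*log(t - 4) - 4*log(t - 1).


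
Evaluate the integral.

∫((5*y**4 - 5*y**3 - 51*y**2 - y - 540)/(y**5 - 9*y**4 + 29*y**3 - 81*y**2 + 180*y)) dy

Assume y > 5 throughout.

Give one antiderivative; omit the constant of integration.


Answer: -3*log(y) + 4*log(y - 5) + 4*log(y - 4) + 4*atan(y/3)/3.


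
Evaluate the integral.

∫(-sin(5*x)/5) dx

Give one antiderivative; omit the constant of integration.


Answer: cos(5*x)/25.


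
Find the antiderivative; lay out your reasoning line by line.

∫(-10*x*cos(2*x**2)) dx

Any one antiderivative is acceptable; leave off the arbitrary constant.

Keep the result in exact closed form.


Step 1. Substitute u = x**2, turning ∫(-10*x*cos(2*x**2)) dx into ∫(-5*cos(2*u)) du: now ∫(-5*cos(2*u)) du.
Step 2. Evaluate the standard form: now -5*sin(2*u)/2.
Step 3. Substitute back u = x**2: now -5*sin(2*x**2)/2.
Answer: -5*sin(2*x**2)/2.
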